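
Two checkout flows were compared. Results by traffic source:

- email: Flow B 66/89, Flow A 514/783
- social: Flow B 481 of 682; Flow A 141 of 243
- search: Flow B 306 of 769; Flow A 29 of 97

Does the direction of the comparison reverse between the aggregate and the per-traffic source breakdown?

Yes

Email: Flow B 66/89 = 74.2%, Flow A 514/783 = 65.6% → Flow B
Social: Flow B 481/682 = 70.5%, Flow A 141/243 = 58.0% → Flow B
Search: Flow B 306/769 = 39.8%, Flow A 29/97 = 29.9% → Flow B
Overall: Flow B 853/1540 = 55.4%, Flow A 684/1123 = 60.9% → Flow A
Flow B wins each traffic group but Flow A wins overall — the comparison reverses. Flow B's sessions skew toward search, which has a lower base rate.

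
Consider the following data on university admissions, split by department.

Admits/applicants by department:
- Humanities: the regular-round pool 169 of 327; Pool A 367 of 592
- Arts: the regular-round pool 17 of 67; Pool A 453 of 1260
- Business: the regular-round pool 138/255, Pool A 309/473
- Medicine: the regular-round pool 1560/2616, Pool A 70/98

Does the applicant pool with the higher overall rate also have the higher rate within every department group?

Humanities: the regular-round pool 169/327 = 51.7%, Pool A 367/592 = 62.0% → Pool A
Arts: the regular-round pool 17/67 = 25.4%, Pool A 453/1260 = 36.0% → Pool A
Business: the regular-round pool 138/255 = 54.1%, Pool A 309/473 = 65.3% → Pool A
Medicine: the regular-round pool 1560/2616 = 59.6%, Pool A 70/98 = 71.4% → Pool A
Overall: the regular-round pool 1884/3265 = 57.7%, Pool A 1199/2423 = 49.5% → the regular-round pool
Pool A wins each department group but the regular-round pool wins overall — the comparison reverses. Pool A's applicants skew toward Arts, which has a lower base rate.

No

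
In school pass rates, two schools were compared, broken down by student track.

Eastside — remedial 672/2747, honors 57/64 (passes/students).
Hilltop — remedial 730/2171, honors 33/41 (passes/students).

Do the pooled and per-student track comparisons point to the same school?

Remedial: Eastside 672/2747 = 24.5%, Hilltop 730/2171 = 33.6% → Hilltop
Honors: Eastside 57/64 = 89.1%, Hilltop 33/41 = 80.5% → Eastside
Overall: Eastside 729/2811 = 25.9%, Hilltop 763/2212 = 34.5% → Hilltop
Neither sweeps: Eastside wins 1 of 2 groups, Hilltop wins 1. Hilltop wins overall but not every group — no Simpson reversal.

No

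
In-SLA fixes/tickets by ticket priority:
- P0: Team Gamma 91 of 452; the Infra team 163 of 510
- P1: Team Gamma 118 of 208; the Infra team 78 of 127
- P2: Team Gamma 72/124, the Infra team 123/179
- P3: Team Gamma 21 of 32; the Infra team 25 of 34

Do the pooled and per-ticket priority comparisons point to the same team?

P0: Team Gamma 91/452 = 20.1%, the Infra team 163/510 = 32.0% → the Infra team
P1: Team Gamma 118/208 = 56.7%, the Infra team 78/127 = 61.4% → the Infra team
P2: Team Gamma 72/124 = 58.1%, the Infra team 123/179 = 68.7% → the Infra team
P3: Team Gamma 21/32 = 65.6%, the Infra team 25/34 = 73.5% → the Infra team
Overall: Team Gamma 302/816 = 37.0%, the Infra team 389/850 = 45.8% → the Infra team
The Infra team wins overall and in every ticket group — no reversal.

Yes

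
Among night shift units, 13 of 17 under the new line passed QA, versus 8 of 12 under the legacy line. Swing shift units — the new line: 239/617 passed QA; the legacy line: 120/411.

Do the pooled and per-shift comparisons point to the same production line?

Night shift: the new line 13/17 = 76.5%, the legacy line 8/12 = 66.7% → the new line
Swing shift: the new line 239/617 = 38.7%, the legacy line 120/411 = 29.2% → the new line
Overall: the new line 252/634 = 39.7%, the legacy line 128/423 = 30.3% → the new line
The new line wins overall and in every shift group — no reversal.

Yes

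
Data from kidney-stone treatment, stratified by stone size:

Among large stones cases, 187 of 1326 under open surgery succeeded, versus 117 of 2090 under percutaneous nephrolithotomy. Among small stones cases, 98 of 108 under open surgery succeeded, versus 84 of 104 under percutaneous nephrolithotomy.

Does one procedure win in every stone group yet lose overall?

No

Large stones: open surgery 187/1326 = 14.1%, percutaneous nephrolithotomy 117/2090 = 5.6% → open surgery
Small stones: open surgery 98/108 = 90.7%, percutaneous nephrolithotomy 84/104 = 80.8% → open surgery
Overall: open surgery 285/1434 = 19.9%, percutaneous nephrolithotomy 201/2194 = 9.2% → open surgery
Open surgery wins overall and in every stone group — no reversal.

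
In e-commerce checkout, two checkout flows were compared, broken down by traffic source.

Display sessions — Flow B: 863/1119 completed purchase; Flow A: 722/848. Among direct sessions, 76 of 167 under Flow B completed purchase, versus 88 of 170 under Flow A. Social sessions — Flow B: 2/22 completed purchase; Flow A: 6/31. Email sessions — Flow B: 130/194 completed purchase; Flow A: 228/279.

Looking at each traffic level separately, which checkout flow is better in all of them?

Flow A

Display: Flow B 863/1119 = 77.1%, Flow A 722/848 = 85.1% → Flow A
Direct: Flow B 76/167 = 45.5%, Flow A 88/170 = 51.8% → Flow A
Social: Flow B 2/22 = 9.1%, Flow A 6/31 = 19.4% → Flow A
Email: Flow B 130/194 = 67.0%, Flow A 228/279 = 81.7% → Flow A
Flow A has the higher rate in all 4 groups.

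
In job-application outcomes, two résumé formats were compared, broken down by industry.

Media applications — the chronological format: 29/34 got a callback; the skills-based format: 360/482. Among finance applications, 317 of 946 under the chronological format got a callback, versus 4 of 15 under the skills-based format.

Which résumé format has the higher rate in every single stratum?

the chronological format

Media: the chronological format 29/34 = 85.3%, the skills-based format 360/482 = 74.7% → the chronological format
Finance: the chronological format 317/946 = 33.5%, the skills-based format 4/15 = 26.7% → the chronological format
The chronological format has the higher rate in both groups.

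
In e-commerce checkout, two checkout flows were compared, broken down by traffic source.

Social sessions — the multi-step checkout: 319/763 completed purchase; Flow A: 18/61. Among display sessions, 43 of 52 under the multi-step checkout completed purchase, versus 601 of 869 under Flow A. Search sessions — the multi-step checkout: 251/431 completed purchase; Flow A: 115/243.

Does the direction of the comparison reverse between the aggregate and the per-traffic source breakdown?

Yes

Social: the multi-step checkout 319/763 = 41.8%, Flow A 18/61 = 29.5% → the multi-step checkout
Display: the multi-step checkout 43/52 = 82.7%, Flow A 601/869 = 69.2% → the multi-step checkout
Search: the multi-step checkout 251/431 = 58.2%, Flow A 115/243 = 47.3% → the multi-step checkout
Overall: the multi-step checkout 613/1246 = 49.2%, Flow A 734/1173 = 62.6% → Flow A
The multi-step checkout wins each traffic group but Flow A wins overall — the comparison reverses. The multi-step checkout's sessions skew toward social, which has a lower base rate.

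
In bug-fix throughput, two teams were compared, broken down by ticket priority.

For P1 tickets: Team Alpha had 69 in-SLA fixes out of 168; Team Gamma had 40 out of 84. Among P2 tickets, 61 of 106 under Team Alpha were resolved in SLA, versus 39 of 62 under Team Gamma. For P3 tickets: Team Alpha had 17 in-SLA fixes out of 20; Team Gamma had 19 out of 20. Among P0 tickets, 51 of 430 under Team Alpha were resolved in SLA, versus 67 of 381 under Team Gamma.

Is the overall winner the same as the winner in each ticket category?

Yes

P1: Team Alpha 69/168 = 41.1%, Team Gamma 40/84 = 47.6% → Team Gamma
P2: Team Alpha 61/106 = 57.5%, Team Gamma 39/62 = 62.9% → Team Gamma
P3: Team Alpha 17/20 = 85.0%, Team Gamma 19/20 = 95.0% → Team Gamma
P0: Team Alpha 51/430 = 11.9%, Team Gamma 67/381 = 17.6% → Team Gamma
Overall: Team Alpha 198/724 = 27.3%, Team Gamma 165/547 = 30.2% → Team Gamma
Team Gamma wins overall and in every ticket group — no reversal.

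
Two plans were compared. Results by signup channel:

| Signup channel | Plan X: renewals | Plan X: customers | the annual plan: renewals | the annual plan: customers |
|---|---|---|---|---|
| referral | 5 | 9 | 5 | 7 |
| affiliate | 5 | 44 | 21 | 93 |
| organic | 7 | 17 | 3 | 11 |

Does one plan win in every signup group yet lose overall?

Referral: Plan X 5/9 = 55.6%, the annual plan 5/7 = 71.4% → the annual plan
Affiliate: Plan X 5/44 = 11.4%, the annual plan 21/93 = 22.6% → the annual plan
Organic: Plan X 7/17 = 41.2%, the annual plan 3/11 = 27.3% → Plan X
Overall: Plan X 17/70 = 24.3%, the annual plan 29/111 = 26.1% → the annual plan
Neither sweeps: Plan X wins 1 of 3 groups, the annual plan wins 2. The annual plan wins overall but not every group — no Simpson reversal.

No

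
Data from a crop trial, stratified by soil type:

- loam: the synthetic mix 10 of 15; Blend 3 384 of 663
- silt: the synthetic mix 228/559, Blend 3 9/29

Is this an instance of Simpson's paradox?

Loam: the synthetic mix 10/15 = 66.7%, Blend 3 384/663 = 57.9% → the synthetic mix
Silt: the synthetic mix 228/559 = 40.8%, Blend 3 9/29 = 31.0% → the synthetic mix
Overall: the synthetic mix 238/574 = 41.5%, Blend 3 393/692 = 56.8% → Blend 3
The synthetic mix wins each soil group but Blend 3 wins overall — the comparison reverses. The synthetic mix's plots skew toward silt, which has a lower base rate.

Yes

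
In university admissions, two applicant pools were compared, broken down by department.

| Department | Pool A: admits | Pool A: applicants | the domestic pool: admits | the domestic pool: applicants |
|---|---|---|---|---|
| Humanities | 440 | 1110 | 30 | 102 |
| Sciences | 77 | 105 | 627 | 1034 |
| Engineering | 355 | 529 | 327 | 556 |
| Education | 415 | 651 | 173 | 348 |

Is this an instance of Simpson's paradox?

Humanities: Pool A 440/1110 = 39.6%, the domestic pool 30/102 = 29.4% → Pool A
Sciences: Pool A 77/105 = 73.3%, the domestic pool 627/1034 = 60.6% → Pool A
Engineering: Pool A 355/529 = 67.1%, the domestic pool 327/556 = 58.8% → Pool A
Education: Pool A 415/651 = 63.7%, the domestic pool 173/348 = 49.7% → Pool A
Overall: Pool A 1287/2395 = 53.7%, the domestic pool 1157/2040 = 56.7% → the domestic pool
Pool A wins each department group but the domestic pool wins overall — the comparison reverses. Pool A's applicants skew toward Humanities, which has a lower base rate.

Yes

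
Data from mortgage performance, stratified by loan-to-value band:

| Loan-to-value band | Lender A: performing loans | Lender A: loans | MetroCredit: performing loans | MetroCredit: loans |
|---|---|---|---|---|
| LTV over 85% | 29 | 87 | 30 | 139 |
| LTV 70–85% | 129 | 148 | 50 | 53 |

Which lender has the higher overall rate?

LTV over 85%: Lender A 29/87 = 33.3%, MetroCredit 30/139 = 21.6% → Lender A
LTV 70–85%: Lender A 129/148 = 87.2%, MetroCredit 50/53 = 94.3% → MetroCredit
Overall: Lender A 158/235 = 67.2%, MetroCredit 80/192 = 41.7% → Lender A
(Neither sweeps every loan-to-value group, but Lender A has the higher pooled rate.)

Lender A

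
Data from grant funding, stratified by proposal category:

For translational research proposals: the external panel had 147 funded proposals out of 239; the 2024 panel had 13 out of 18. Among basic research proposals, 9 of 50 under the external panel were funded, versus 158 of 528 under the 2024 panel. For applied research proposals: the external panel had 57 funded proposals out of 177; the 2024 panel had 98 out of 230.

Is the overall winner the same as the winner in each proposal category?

Translational research: the external panel 147/239 = 61.5%, the 2024 panel 13/18 = 72.2% → the 2024 panel
Basic research: the external panel 9/50 = 18.0%, the 2024 panel 158/528 = 29.9% → the 2024 panel
Applied research: the external panel 57/177 = 32.2%, the 2024 panel 98/230 = 42.6% → the 2024 panel
Overall: the external panel 213/466 = 45.7%, the 2024 panel 269/776 = 34.7% → the external panel
The 2024 panel wins each proposal group but the external panel wins overall — the comparison reverses. The 2024 panel's proposals skew toward basic research, which has a lower base rate.

No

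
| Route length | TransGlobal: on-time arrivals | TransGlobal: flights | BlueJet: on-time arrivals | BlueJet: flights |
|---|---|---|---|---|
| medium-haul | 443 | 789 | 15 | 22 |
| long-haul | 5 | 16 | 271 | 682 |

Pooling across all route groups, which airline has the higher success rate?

Medium-haul: TransGlobal 443/789 = 56.1%, BlueJet 15/22 = 68.2% → BlueJet
Long-haul: TransGlobal 5/16 = 31.2%, BlueJet 271/682 = 39.7% → BlueJet
Overall: TransGlobal 448/805 = 55.7%, BlueJet 286/704 = 40.6% → TransGlobal
(BlueJet wins every route group but TransGlobal wins overall — BlueJet's flights skew toward the low-rate long-haul group.)

TransGlobal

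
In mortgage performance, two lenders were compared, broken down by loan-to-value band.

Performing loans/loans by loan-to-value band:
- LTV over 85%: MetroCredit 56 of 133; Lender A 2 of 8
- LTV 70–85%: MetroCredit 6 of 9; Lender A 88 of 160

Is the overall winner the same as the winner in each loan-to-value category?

LTV over 85%: MetroCredit 56/133 = 42.1%, Lender A 2/8 = 25.0% → MetroCredit
LTV 70–85%: MetroCredit 6/9 = 66.7%, Lender A 88/160 = 55.0% → MetroCredit
Overall: MetroCredit 62/142 = 43.7%, Lender A 90/168 = 53.6% → Lender A
MetroCredit wins each loan-to-value group but Lender A wins overall — the comparison reverses. MetroCredit's loans skew toward LTV over 85%, which has a lower base rate.

No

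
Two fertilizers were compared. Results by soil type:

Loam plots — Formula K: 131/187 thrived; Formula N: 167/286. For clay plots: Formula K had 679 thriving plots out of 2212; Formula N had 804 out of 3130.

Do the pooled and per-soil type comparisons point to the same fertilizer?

Yes

Loam: Formula K 131/187 = 70.1%, Formula N 167/286 = 58.4% → Formula K
Clay: Formula K 679/2212 = 30.7%, Formula N 804/3130 = 25.7% → Formula K
Overall: Formula K 810/2399 = 33.8%, Formula N 971/3416 = 28.4% → Formula K
Formula K wins overall and in every soil group — no reversal.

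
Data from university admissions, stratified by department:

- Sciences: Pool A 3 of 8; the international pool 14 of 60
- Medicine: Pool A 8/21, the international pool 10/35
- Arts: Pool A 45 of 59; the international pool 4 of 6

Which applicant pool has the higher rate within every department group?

Pool A

Sciences: Pool A 3/8 = 37.5%, the international pool 14/60 = 23.3% → Pool A
Medicine: Pool A 8/21 = 38.1%, the international pool 10/35 = 28.6% → Pool A
Arts: Pool A 45/59 = 76.3%, the international pool 4/6 = 66.7% → Pool A
Pool A has the higher rate in all 3 groups.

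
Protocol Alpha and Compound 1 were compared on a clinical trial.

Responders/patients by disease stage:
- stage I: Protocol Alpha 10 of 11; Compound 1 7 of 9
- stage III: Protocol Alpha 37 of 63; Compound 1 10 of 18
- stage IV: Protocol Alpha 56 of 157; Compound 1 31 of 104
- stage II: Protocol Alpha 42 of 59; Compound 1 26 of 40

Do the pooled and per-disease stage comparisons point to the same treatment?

Yes

Stage I: Protocol Alpha 10/11 = 90.9%, Compound 1 7/9 = 77.8% → Protocol Alpha
Stage III: Protocol Alpha 37/63 = 58.7%, Compound 1 10/18 = 55.6% → Protocol Alpha
Stage IV: Protocol Alpha 56/157 = 35.7%, Compound 1 31/104 = 29.8% → Protocol Alpha
Stage II: Protocol Alpha 42/59 = 71.2%, Compound 1 26/40 = 65.0% → Protocol Alpha
Overall: Protocol Alpha 145/290 = 50.0%, Compound 1 74/171 = 43.3% → Protocol Alpha
Protocol Alpha wins overall and in every disease group — no reversal.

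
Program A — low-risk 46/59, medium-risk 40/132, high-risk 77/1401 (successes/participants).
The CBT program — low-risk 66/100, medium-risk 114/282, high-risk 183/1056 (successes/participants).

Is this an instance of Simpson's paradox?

Low-risk: Program A 46/59 = 78.0%, the CBT program 66/100 = 66.0% → Program A
Medium-risk: Program A 40/132 = 30.3%, the CBT program 114/282 = 40.4% → the CBT program
High-risk: Program A 77/1401 = 5.5%, the CBT program 183/1056 = 17.3% → the CBT program
Overall: Program A 163/1592 = 10.2%, the CBT program 363/1438 = 25.2% → the CBT program
Neither sweeps: Program A wins 1 of 3 groups, the CBT program wins 2. The CBT program wins overall but not every group — no Simpson reversal.

No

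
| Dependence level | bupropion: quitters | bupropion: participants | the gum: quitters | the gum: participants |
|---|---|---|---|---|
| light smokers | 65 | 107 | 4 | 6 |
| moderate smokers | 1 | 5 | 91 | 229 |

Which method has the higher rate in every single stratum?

the gum

Light smokers: bupropion 65/107 = 60.7%, the gum 4/6 = 66.7% → the gum
Moderate smokers: bupropion 1/5 = 20.0%, the gum 91/229 = 39.7% → the gum
The gum has the higher rate in both groups.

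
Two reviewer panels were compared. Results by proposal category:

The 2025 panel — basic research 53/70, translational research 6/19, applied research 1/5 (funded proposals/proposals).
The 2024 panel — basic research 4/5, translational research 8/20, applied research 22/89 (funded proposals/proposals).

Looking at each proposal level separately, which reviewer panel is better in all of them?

the 2024 panel

Basic research: the 2025 panel 53/70 = 75.7%, the 2024 panel 4/5 = 80.0% → the 2024 panel
Translational research: the 2025 panel 6/19 = 31.6%, the 2024 panel 8/20 = 40.0% → the 2024 panel
Applied research: the 2025 panel 1/5 = 20.0%, the 2024 panel 22/89 = 24.7% → the 2024 panel
The 2024 panel has the higher rate in all 3 groups.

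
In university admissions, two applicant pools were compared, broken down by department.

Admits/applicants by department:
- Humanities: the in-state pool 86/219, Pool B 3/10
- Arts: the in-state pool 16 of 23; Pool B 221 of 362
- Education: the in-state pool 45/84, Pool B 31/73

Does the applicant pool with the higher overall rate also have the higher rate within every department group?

Humanities: the in-state pool 86/219 = 39.3%, Pool B 3/10 = 30.0% → the in-state pool
Arts: the in-state pool 16/23 = 69.6%, Pool B 221/362 = 61.0% → the in-state pool
Education: the in-state pool 45/84 = 53.6%, Pool B 31/73 = 42.5% → the in-state pool
Overall: the in-state pool 147/326 = 45.1%, Pool B 255/445 = 57.3% → Pool B
The in-state pool wins each department group but Pool B wins overall — the comparison reverses. The in-state pool's applicants skew toward Humanities, which has a lower base rate.

No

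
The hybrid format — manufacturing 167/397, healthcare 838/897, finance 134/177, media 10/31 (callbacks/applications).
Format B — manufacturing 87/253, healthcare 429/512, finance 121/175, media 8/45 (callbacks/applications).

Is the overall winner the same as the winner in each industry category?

Manufacturing: the hybrid format 167/397 = 42.1%, Format B 87/253 = 34.4% → the hybrid format
Healthcare: the hybrid format 838/897 = 93.4%, Format B 429/512 = 83.8% → the hybrid format
Finance: the hybrid format 134/177 = 75.7%, Format B 121/175 = 69.1% → the hybrid format
Media: the hybrid format 10/31 = 32.3%, Format B 8/45 = 17.8% → the hybrid format
Overall: the hybrid format 1149/1502 = 76.5%, Format B 645/985 = 65.5% → the hybrid format
The hybrid format wins overall and in every industry group — no reversal.

Yes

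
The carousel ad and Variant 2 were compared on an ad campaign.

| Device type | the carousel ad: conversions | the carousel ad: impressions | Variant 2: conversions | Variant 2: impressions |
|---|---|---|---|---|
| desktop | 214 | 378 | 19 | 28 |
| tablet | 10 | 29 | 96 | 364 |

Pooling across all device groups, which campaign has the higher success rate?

Desktop: the carousel ad 214/378 = 56.6%, Variant 2 19/28 = 67.9% → Variant 2
Tablet: the carousel ad 10/29 = 34.5%, Variant 2 96/364 = 26.4% → the carousel ad
Overall: the carousel ad 224/407 = 55.0%, Variant 2 115/392 = 29.3% → the carousel ad
(Neither sweeps every device group, but the carousel ad has the higher pooled rate.)

the carousel ad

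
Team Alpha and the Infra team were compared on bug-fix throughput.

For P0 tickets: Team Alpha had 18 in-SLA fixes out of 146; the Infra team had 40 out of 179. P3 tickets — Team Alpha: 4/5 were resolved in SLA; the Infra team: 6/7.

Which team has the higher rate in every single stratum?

P0: Team Alpha 18/146 = 12.3%, the Infra team 40/179 = 22.3% → the Infra team
P3: Team Alpha 4/5 = 80.0%, the Infra team 6/7 = 85.7% → the Infra team
The Infra team has the higher rate in both groups.

the Infra team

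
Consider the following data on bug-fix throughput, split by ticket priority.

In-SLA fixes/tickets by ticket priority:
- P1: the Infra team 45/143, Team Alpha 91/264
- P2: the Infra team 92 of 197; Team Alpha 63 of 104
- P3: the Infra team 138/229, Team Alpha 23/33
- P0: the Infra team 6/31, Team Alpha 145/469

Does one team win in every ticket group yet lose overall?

Yes

P1: the Infra team 45/143 = 31.5%, Team Alpha 91/264 = 34.5% → Team Alpha
P2: the Infra team 92/197 = 46.7%, Team Alpha 63/104 = 60.6% → Team Alpha
P3: the Infra team 138/229 = 60.3%, Team Alpha 23/33 = 69.7% → Team Alpha
P0: the Infra team 6/31 = 19.4%, Team Alpha 145/469 = 30.9% → Team Alpha
Overall: the Infra team 281/600 = 46.8%, Team Alpha 322/870 = 37.0% → the Infra team
Team Alpha wins each ticket group but the Infra team wins overall — the comparison reverses. Team Alpha's tickets skew toward P0, which has a lower base rate.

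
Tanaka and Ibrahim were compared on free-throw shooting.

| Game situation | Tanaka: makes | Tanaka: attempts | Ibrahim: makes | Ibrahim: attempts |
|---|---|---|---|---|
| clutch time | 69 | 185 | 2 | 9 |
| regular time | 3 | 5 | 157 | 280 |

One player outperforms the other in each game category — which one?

Tanaka

Clutch time: Tanaka 69/185 = 37.3%, Ibrahim 2/9 = 22.2% → Tanaka
Regular time: Tanaka 3/5 = 60.0%, Ibrahim 157/280 = 56.1% → Tanaka
Tanaka has the higher rate in both groups.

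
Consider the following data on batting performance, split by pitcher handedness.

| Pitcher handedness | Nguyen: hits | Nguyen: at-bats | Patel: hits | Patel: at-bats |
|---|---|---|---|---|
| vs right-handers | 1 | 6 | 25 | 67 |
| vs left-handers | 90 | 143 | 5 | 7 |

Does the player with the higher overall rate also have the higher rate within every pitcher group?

No

Vs right-handers: Nguyen 1/6 = 16.7%, Patel 25/67 = 37.3% → Patel
Vs left-handers: Nguyen 90/143 = 62.9%, Patel 5/7 = 71.4% → Patel
Overall: Nguyen 91/149 = 61.1%, Patel 30/74 = 40.5% → Nguyen
Patel wins each pitcher group but Nguyen wins overall — the comparison reverses. Patel's at-bats skew toward vs right-handers, which has a lower base rate.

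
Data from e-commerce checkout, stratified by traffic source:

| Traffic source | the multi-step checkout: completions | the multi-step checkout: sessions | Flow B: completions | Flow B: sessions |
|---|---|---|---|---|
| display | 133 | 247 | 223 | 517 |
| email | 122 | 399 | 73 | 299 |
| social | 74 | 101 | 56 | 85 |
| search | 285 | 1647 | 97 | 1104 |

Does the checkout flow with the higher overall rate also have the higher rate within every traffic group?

Display: the multi-step checkout 133/247 = 53.8%, Flow B 223/517 = 43.1% → the multi-step checkout
Email: the multi-step checkout 122/399 = 30.6%, Flow B 73/299 = 24.4% → the multi-step checkout
Social: the multi-step checkout 74/101 = 73.3%, Flow B 56/85 = 65.9% → the multi-step checkout
Search: the multi-step checkout 285/1647 = 17.3%, Flow B 97/1104 = 8.8% → the multi-step checkout
Overall: the multi-step checkout 614/2394 = 25.6%, Flow B 449/2005 = 22.4% → the multi-step checkout
The multi-step checkout wins overall and in every traffic group — no reversal.

Yes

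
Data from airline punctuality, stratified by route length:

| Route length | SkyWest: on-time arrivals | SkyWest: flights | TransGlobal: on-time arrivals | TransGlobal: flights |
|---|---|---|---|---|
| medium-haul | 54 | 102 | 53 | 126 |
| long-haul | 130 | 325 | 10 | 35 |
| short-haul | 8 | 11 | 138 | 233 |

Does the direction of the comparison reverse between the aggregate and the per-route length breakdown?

Medium-haul: SkyWest 54/102 = 52.9%, TransGlobal 53/126 = 42.1% → SkyWest
Long-haul: SkyWest 130/325 = 40.0%, TransGlobal 10/35 = 28.6% → SkyWest
Short-haul: SkyWest 8/11 = 72.7%, TransGlobal 138/233 = 59.2% → SkyWest
Overall: SkyWest 192/438 = 43.8%, TransGlobal 201/394 = 51.0% → TransGlobal
SkyWest wins each route group but TransGlobal wins overall — the comparison reverses. SkyWest's flights skew toward long-haul, which has a lower base rate.

Yes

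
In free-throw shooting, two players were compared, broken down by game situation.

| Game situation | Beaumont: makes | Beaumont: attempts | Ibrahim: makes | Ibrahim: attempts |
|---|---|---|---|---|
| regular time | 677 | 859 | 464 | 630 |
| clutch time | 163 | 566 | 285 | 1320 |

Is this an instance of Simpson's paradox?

Regular time: Beaumont 677/859 = 78.8%, Ibrahim 464/630 = 73.7% → Beaumont
Clutch time: Beaumont 163/566 = 28.8%, Ibrahim 285/1320 = 21.6% → Beaumont
Overall: Beaumont 840/1425 = 58.9%, Ibrahim 749/1950 = 38.4% → Beaumont
Beaumont wins overall and in every game group — no reversal.

No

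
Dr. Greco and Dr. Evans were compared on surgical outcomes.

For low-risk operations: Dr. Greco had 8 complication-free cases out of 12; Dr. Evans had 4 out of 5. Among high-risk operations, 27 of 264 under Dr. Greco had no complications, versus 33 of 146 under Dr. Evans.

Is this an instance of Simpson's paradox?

Low-risk: Dr. Greco 8/12 = 66.7%, Dr. Evans 4/5 = 80.0% → Dr. Evans
High-risk: Dr. Greco 27/264 = 10.2%, Dr. Evans 33/146 = 22.6% → Dr. Evans
Overall: Dr. Greco 35/276 = 12.7%, Dr. Evans 37/151 = 24.5% → Dr. Evans
Dr. Evans wins overall and in every patient risk group — no reversal.

No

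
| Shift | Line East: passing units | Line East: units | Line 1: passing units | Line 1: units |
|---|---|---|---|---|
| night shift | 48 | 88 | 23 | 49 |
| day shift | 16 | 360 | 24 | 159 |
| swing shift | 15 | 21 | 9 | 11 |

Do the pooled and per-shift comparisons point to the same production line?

Night shift: Line East 48/88 = 54.5%, Line 1 23/49 = 46.9% → Line East
Day shift: Line East 16/360 = 4.4%, Line 1 24/159 = 15.1% → Line 1
Swing shift: Line East 15/21 = 71.4%, Line 1 9/11 = 81.8% → Line 1
Overall: Line East 79/469 = 16.8%, Line 1 56/219 = 25.6% → Line 1
Neither sweeps: Line East wins 1 of 3 groups, Line 1 wins 2. Line 1 wins overall but not every group — no Simpson reversal.

No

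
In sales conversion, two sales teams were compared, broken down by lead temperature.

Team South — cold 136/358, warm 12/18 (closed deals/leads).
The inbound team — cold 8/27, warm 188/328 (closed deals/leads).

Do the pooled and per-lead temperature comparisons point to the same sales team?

No

Cold: Team South 136/358 = 38.0%, the inbound team 8/27 = 29.6% → Team South
Warm: Team South 12/18 = 66.7%, the inbound team 188/328 = 57.3% → Team South
Overall: Team South 148/376 = 39.4%, the inbound team 196/355 = 55.2% → the inbound team
Team South wins each lead group but the inbound team wins overall — the comparison reverses. Team South's leads skew toward cold, which has a lower base rate.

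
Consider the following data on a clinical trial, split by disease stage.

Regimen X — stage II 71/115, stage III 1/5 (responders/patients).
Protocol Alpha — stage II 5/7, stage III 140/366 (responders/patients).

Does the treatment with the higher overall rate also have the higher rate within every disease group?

Stage II: Regimen X 71/115 = 61.7%, Protocol Alpha 5/7 = 71.4% → Protocol Alpha
Stage III: Regimen X 1/5 = 20.0%, Protocol Alpha 140/366 = 38.3% → Protocol Alpha
Overall: Regimen X 72/120 = 60.0%, Protocol Alpha 145/373 = 38.9% → Regimen X
Protocol Alpha wins each disease group but Regimen X wins overall — the comparison reverses. Protocol Alpha's patients skew toward stage III, which has a lower base rate.

No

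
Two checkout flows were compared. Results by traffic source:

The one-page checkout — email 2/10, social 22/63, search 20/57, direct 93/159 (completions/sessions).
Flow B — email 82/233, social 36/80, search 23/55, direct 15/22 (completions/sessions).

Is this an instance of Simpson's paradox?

Email: the one-page checkout 2/10 = 20.0%, Flow B 82/233 = 35.2% → Flow B
Social: the one-page checkout 22/63 = 34.9%, Flow B 36/80 = 45.0% → Flow B
Search: the one-page checkout 20/57 = 35.1%, Flow B 23/55 = 41.8% → Flow B
Direct: the one-page checkout 93/159 = 58.5%, Flow B 15/22 = 68.2% → Flow B
Overall: the one-page checkout 137/289 = 47.4%, Flow B 156/390 = 40.0% → the one-page checkout
Flow B wins each traffic group but the one-page checkout wins overall — the comparison reverses. Flow B's sessions skew toward email, which has a lower base rate.

Yes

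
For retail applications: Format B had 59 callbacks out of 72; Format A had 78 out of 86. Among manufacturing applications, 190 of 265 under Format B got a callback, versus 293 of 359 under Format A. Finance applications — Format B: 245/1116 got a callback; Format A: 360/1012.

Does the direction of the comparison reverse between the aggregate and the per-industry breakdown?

Retail: Format B 59/72 = 81.9%, Format A 78/86 = 90.7% → Format A
Manufacturing: Format B 190/265 = 71.7%, Format A 293/359 = 81.6% → Format A
Finance: Format B 245/1116 = 22.0%, Format A 360/1012 = 35.6% → Format A
Overall: Format B 494/1453 = 34.0%, Format A 731/1457 = 50.2% → Format A
Format A wins overall and in every industry group — no reversal.

No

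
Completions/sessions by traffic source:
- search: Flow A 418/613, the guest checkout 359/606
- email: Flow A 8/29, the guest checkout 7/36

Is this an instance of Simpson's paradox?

Search: Flow A 418/613 = 68.2%, the guest checkout 359/606 = 59.2% → Flow A
Email: Flow A 8/29 = 27.6%, the guest checkout 7/36 = 19.4% → Flow A
Overall: Flow A 426/642 = 66.4%, the guest checkout 366/642 = 57.0% → Flow A
Flow A wins overall and in every traffic group — no reversal.

No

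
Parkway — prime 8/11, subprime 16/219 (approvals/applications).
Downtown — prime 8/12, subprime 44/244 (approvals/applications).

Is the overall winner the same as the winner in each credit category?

Prime: Parkway 8/11 = 72.7%, Downtown 8/12 = 66.7% → Parkway
Subprime: Parkway 16/219 = 7.3%, Downtown 44/244 = 18.0% → Downtown
Overall: Parkway 24/230 = 10.4%, Downtown 52/256 = 20.3% → Downtown
Neither sweeps: Parkway wins 1 of 2 groups, Downtown wins 1. Downtown wins overall but not every group — no Simpson reversal.

No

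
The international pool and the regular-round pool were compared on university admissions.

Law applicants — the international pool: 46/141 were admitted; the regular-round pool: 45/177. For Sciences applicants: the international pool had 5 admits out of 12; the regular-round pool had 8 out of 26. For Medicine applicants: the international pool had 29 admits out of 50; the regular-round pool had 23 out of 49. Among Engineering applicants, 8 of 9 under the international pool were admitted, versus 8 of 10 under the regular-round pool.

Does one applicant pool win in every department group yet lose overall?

No

Law: the international pool 46/141 = 32.6%, the regular-round pool 45/177 = 25.4% → the international pool
Sciences: the international pool 5/12 = 41.7%, the regular-round pool 8/26 = 30.8% → the international pool
Medicine: the international pool 29/50 = 58.0%, the regular-round pool 23/49 = 46.9% → the international pool
Engineering: the international pool 8/9 = 88.9%, the regular-round pool 8/10 = 80.0% → the international pool
Overall: the international pool 88/212 = 41.5%, the regular-round pool 84/262 = 32.1% → the international pool
The international pool wins overall and in every department group — no reversal.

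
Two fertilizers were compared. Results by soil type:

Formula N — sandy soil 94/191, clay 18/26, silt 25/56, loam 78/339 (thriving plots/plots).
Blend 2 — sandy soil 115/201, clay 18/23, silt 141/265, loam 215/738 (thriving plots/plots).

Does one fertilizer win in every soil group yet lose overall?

No

Sandy soil: Formula N 94/191 = 49.2%, Blend 2 115/201 = 57.2% → Blend 2
Clay: Formula N 18/26 = 69.2%, Blend 2 18/23 = 78.3% → Blend 2
Silt: Formula N 25/56 = 44.6%, Blend 2 141/265 = 53.2% → Blend 2
Loam: Formula N 78/339 = 23.0%, Blend 2 215/738 = 29.1% → Blend 2
Overall: Formula N 215/612 = 35.1%, Blend 2 489/1227 = 39.9% → Blend 2
Blend 2 wins overall and in every soil group — no reversal.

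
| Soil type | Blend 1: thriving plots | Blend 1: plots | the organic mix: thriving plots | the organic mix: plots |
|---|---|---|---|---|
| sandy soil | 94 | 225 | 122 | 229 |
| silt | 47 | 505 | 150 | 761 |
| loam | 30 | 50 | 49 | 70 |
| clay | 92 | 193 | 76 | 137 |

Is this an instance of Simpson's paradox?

No

Sandy soil: Blend 1 94/225 = 41.8%, the organic mix 122/229 = 53.3% → the organic mix
Silt: Blend 1 47/505 = 9.3%, the organic mix 150/761 = 19.7% → the organic mix
Loam: Blend 1 30/50 = 60.0%, the organic mix 49/70 = 70.0% → the organic mix
Clay: Blend 1 92/193 = 47.7%, the organic mix 76/137 = 55.5% → the organic mix
Overall: Blend 1 263/973 = 27.0%, the organic mix 397/1197 = 33.2% → the organic mix
The organic mix wins overall and in every soil group — no reversal.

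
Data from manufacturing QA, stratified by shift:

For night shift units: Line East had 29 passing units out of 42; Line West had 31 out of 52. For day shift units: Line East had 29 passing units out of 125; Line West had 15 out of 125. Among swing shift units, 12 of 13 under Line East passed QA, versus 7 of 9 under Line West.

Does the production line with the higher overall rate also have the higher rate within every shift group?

Night shift: Line East 29/42 = 69.0%, Line West 31/52 = 59.6% → Line East
Day shift: Line East 29/125 = 23.2%, Line West 15/125 = 12.0% → Line East
Swing shift: Line East 12/13 = 92.3%, Line West 7/9 = 77.8% → Line East
Overall: Line East 70/180 = 38.9%, Line West 53/186 = 28.5% → Line East
Line East wins overall and in every shift group — no reversal.

Yes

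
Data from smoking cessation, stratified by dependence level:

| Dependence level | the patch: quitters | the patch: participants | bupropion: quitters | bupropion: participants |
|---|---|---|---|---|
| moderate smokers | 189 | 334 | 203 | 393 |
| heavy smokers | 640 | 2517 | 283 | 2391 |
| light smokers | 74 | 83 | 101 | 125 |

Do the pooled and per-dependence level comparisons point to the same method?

Moderate smokers: the patch 189/334 = 56.6%, bupropion 203/393 = 51.7% → the patch
Heavy smokers: the patch 640/2517 = 25.4%, bupropion 283/2391 = 11.8% → the patch
Light smokers: the patch 74/83 = 89.2%, bupropion 101/125 = 80.8% → the patch
Overall: the patch 903/2934 = 30.8%, bupropion 587/2909 = 20.2% → the patch
The patch wins overall and in every dependence group — no reversal.

Yes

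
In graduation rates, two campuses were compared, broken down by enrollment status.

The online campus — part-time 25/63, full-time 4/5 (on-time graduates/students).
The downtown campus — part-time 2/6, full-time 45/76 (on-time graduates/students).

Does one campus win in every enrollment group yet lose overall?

Yes

Part-time: the online campus 25/63 = 39.7%, the downtown campus 2/6 = 33.3% → the online campus
Full-time: the online campus 4/5 = 80.0%, the downtown campus 45/76 = 59.2% → the online campus
Overall: the online campus 29/68 = 42.6%, the downtown campus 47/82 = 57.3% → the downtown campus
The online campus wins each enrollment group but the downtown campus wins overall — the comparison reverses. The online campus's students skew toward part-time, which has a lower base rate.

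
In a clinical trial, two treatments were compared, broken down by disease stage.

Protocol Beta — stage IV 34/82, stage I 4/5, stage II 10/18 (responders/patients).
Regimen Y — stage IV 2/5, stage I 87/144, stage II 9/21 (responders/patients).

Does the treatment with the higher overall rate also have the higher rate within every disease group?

No

Stage IV: Protocol Beta 34/82 = 41.5%, Regimen Y 2/5 = 40.0% → Protocol Beta
Stage I: Protocol Beta 4/5 = 80.0%, Regimen Y 87/144 = 60.4% → Protocol Beta
Stage II: Protocol Beta 10/18 = 55.6%, Regimen Y 9/21 = 42.9% → Protocol Beta
Overall: Protocol Beta 48/105 = 45.7%, Regimen Y 98/170 = 57.6% → Regimen Y
Protocol Beta wins each disease group but Regimen Y wins overall — the comparison reverses. Protocol Beta's patients skew toward stage IV, which has a lower base rate.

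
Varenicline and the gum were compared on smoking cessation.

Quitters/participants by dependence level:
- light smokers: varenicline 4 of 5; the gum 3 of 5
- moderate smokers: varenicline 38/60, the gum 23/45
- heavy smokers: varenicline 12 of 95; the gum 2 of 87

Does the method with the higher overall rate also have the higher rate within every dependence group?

Yes

Light smokers: varenicline 4/5 = 80.0%, the gum 3/5 = 60.0% → varenicline
Moderate smokers: varenicline 38/60 = 63.3%, the gum 23/45 = 51.1% → varenicline
Heavy smokers: varenicline 12/95 = 12.6%, the gum 2/87 = 2.3% → varenicline
Overall: varenicline 54/160 = 33.8%, the gum 28/137 = 20.4% → varenicline
Varenicline wins overall and in every dependence group — no reversal.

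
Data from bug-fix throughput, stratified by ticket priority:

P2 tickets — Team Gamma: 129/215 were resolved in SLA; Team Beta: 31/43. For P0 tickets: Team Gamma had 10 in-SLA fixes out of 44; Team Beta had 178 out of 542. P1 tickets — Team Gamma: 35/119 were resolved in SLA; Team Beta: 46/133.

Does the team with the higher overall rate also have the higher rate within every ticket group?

P2: Team Gamma 129/215 = 60.0%, Team Beta 31/43 = 72.1% → Team Beta
P0: Team Gamma 10/44 = 22.7%, Team Beta 178/542 = 32.8% → Team Beta
P1: Team Gamma 35/119 = 29.4%, Team Beta 46/133 = 34.6% → Team Beta
Overall: Team Gamma 174/378 = 46.0%, Team Beta 255/718 = 35.5% → Team Gamma
Team Beta wins each ticket group but Team Gamma wins overall — the comparison reverses. Team Beta's tickets skew toward P0, which has a lower base rate.

No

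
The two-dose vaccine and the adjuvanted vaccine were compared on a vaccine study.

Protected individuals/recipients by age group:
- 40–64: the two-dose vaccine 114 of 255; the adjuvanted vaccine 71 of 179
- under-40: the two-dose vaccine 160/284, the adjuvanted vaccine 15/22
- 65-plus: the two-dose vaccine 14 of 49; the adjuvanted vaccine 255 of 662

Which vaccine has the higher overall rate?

40–64: the two-dose vaccine 114/255 = 44.7%, the adjuvanted vaccine 71/179 = 39.7% → the two-dose vaccine
Under-40: the two-dose vaccine 160/284 = 56.3%, the adjuvanted vaccine 15/22 = 68.2% → the adjuvanted vaccine
65-plus: the two-dose vaccine 14/49 = 28.6%, the adjuvanted vaccine 255/662 = 38.5% → the adjuvanted vaccine
Overall: the two-dose vaccine 288/588 = 49.0%, the adjuvanted vaccine 341/863 = 39.5% → the two-dose vaccine
(Neither sweeps every age group, but the two-dose vaccine has the higher pooled rate.)

the two-dose vaccine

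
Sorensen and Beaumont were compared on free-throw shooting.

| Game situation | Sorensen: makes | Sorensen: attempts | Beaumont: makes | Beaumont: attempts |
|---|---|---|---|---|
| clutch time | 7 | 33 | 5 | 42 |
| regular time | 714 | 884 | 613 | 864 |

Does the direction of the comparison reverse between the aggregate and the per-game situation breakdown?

Clutch time: Sorensen 7/33 = 21.2%, Beaumont 5/42 = 11.9% → Sorensen
Regular time: Sorensen 714/884 = 80.8%, Beaumont 613/864 = 70.9% → Sorensen
Overall: Sorensen 721/917 = 78.6%, Beaumont 618/906 = 68.2% → Sorensen
Sorensen wins overall and in every game group — no reversal.

No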